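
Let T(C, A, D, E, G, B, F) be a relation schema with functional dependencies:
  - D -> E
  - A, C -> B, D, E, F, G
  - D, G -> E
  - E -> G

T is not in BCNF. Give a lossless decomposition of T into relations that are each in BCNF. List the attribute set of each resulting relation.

{A, B, C, D, F}; {D, E}; {E, G}

Candidate key of the original relation: {A, C}.
Within {A, B, C, D, E, F, G}: {D}⁺ ∩ {A, B, C, D, E, F, G} = {D, E, G}, not the whole set, so D -> E, G violates BCNF; decompose into {D, E, G} and {A, B, C, D, F}.
Within {D, E, G}: {E}⁺ ∩ {D, E, G} = {E, G}, not the whole set, so E -> G violates BCNF; decompose into {E, G} and {D, E}.
{E, G} is in BCNF.
{D, E} is in BCNF.
{A, B, C, D, F} is in BCNF.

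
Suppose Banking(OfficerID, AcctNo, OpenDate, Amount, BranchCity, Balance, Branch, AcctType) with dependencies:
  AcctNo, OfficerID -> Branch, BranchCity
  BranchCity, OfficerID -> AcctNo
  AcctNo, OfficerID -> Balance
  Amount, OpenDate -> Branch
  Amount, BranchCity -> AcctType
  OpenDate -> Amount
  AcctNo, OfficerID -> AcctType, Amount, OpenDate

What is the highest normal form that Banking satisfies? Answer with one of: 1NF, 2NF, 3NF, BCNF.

Candidate keys: {AcctNo, OfficerID}, {BranchCity, OfficerID}. Prime attributes: {AcctNo, BranchCity, OfficerID}.
For Amount, OpenDate -> Branch we have {Amount, OpenDate}⁺ = {Amount, Branch, OpenDate}; {Amount, OpenDate} is not a superkey, so BCNF fails.
Amount, OpenDate -> Branch has non-prime {Branch} on the right and a non-superkey on the left, so 3NF fails.
No non-prime attribute depends on a proper subset of any candidate key, so 2NF holds.

2NF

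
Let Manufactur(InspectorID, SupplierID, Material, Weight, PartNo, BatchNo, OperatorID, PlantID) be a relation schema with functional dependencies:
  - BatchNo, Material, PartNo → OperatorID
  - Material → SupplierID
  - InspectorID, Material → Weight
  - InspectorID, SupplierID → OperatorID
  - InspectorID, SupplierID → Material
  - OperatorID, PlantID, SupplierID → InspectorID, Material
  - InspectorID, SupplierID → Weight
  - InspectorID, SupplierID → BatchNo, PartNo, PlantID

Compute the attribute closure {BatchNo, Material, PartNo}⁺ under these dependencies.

Start with {BatchNo, Material, PartNo}.
BatchNo, Material, PartNo → OperatorID applies; add {OperatorID} → now {BatchNo, Material, OperatorID, PartNo}.
Material → SupplierID applies; add {SupplierID} → now {BatchNo, Material, OperatorID, PartNo, SupplierID}.
No further FD applies.

{BatchNo, Material, OperatorID, PartNo, SupplierID}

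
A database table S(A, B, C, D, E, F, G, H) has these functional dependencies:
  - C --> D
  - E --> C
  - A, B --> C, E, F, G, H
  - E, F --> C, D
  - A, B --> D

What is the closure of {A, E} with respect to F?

{A, C, D, E}

Start with {A, E}.
E --> C applies; add {C} → now {A, C, E}.
C --> D applies; add {D} → now {A, C, D, E}.
No further FD applies.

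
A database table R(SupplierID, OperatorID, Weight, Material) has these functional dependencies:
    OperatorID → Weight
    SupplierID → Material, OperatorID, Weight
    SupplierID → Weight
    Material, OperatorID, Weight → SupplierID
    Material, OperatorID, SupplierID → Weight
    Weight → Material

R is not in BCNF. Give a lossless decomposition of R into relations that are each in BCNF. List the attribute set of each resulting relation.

{Material, Weight}; {OperatorID, SupplierID, Weight}

Candidate keys of the original relation: {OperatorID}, {SupplierID}.
In {Material, OperatorID, SupplierID, Weight}, {Weight} is not a superkey ({Weight}⁺ restricted to this set is {Material, Weight}), so split on Weight → Material into {Material, Weight} and {OperatorID, SupplierID, Weight}.
{Material, Weight}: every determinant is a superkey — BCNF.
{OperatorID, SupplierID, Weight}: every determinant is a superkey — BCNF.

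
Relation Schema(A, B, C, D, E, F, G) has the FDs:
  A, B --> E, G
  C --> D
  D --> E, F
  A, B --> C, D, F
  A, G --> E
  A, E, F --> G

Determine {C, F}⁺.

{C, D, E, F}

Start with {C, F}.
C --> D applies; add {D} → now {C, D, F}.
D --> E, F applies; add {E} → now {C, D, E, F}.
No further FD applies.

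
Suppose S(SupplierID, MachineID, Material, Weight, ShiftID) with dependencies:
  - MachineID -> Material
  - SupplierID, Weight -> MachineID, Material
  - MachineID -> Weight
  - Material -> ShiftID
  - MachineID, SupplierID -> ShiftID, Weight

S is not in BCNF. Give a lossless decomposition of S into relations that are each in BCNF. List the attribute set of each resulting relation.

{MachineID, Material, Weight}; {MachineID, SupplierID}; {Material, ShiftID}

Candidate keys of the original relation: {MachineID, SupplierID}, {SupplierID, Weight}.
In {MachineID, Material, ShiftID, SupplierID, Weight}, {MachineID} is not a superkey ({MachineID}⁺ restricted to this set is {MachineID, Material, ShiftID, Weight}), so split on MachineID -> Material, ShiftID, Weight into {MachineID, Material, ShiftID, Weight} and {MachineID, SupplierID}.
In {MachineID, Material, ShiftID, Weight}, {Material} is not a superkey ({Material}⁺ restricted to this set is {Material, ShiftID}), so split on Material -> ShiftID into {Material, ShiftID} and {MachineID, Material, Weight}.
{Material, ShiftID} is in BCNF.
{MachineID, Material, Weight} is in BCNF.
{MachineID, SupplierID} is in BCNF.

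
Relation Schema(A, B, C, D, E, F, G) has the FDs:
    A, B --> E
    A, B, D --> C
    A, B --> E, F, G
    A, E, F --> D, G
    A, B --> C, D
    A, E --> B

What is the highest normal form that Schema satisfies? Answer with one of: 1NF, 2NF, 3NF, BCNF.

BCNF

Candidate keys: {A, B}, {A, E}. Prime attributes: {A, B, E}.
Each dependency's left side is a superkey — BCNF holds.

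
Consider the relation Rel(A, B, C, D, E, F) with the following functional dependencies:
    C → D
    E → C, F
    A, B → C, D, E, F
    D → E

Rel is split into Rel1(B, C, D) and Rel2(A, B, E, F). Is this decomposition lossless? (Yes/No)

Rel1 ∩ Rel2 = {B}; its closure under F is {B}.
Rel1 ⊄ {B} and Rel2 ⊄ {B}, so the split is lossy.

No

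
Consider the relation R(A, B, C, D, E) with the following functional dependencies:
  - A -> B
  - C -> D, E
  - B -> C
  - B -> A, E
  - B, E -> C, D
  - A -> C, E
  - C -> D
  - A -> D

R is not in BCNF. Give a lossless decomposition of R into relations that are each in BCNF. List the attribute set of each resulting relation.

Candidate keys of the original relation: {A}, {B}.
In {A, B, C, D, E}, {C} is not a superkey ({C}⁺ restricted to this set is {C, D, E}), so split on C -> D, E into {C, D, E} and {A, B, C}.
{C, D, E} has no BCNF violation.
{A, B, C} has no BCNF violation.

{A, B, C}; {C, D, E}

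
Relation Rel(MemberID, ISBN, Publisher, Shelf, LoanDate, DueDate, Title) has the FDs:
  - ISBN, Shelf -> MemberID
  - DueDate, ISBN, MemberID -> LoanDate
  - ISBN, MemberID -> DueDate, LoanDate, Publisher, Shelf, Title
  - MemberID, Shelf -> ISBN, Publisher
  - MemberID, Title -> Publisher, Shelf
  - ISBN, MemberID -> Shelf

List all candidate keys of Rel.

{ISBN, MemberID}, {ISBN, Shelf}, {MemberID, Shelf}, {MemberID, Title}

{ISBN, MemberID}⁺ = {DueDate, ISBN, LoanDate, MemberID, Publisher, Shelf, Title} — all of the relation — so {ISBN, MemberID} is a candidate key.
{ISBN, Shelf}⁺ = {DueDate, ISBN, LoanDate, MemberID, Publisher, Shelf, Title} — all of the relation — so {ISBN, Shelf} is a candidate key.
{MemberID, Shelf}⁺ = {DueDate, ISBN, LoanDate, MemberID, Publisher, Shelf, Title} — all of the relation — so {MemberID, Shelf} is a candidate key.
{MemberID, Title}⁺ = {DueDate, ISBN, LoanDate, MemberID, Publisher, Shelf, Title} — all of the relation — so {MemberID, Title} is a candidate key.
Any other superkey properly contains one of these, so there are no further candidate keys.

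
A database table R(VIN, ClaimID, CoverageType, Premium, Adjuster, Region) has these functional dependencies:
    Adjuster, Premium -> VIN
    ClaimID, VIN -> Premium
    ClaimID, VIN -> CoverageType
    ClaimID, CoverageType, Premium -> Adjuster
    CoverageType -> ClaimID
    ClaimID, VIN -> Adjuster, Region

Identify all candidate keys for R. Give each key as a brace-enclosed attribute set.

{Adjuster, ClaimID, Premium}, {ClaimID, VIN}, {CoverageType, Premium}, {CoverageType, VIN}

{ClaimID, VIN}⁺ = {Adjuster, ClaimID, CoverageType, Premium, Region, VIN}, which is every attribute, so {ClaimID, VIN} is a candidate key.
{CoverageType, Premium}⁺ = {Adjuster, ClaimID, CoverageType, Premium, Region, VIN}, which is every attribute, so {CoverageType, Premium} is a candidate key.
{CoverageType, VIN}⁺ = {Adjuster, ClaimID, CoverageType, Premium, Region, VIN}, which is every attribute, so {CoverageType, VIN} is a candidate key.
{Adjuster, ClaimID, Premium}⁺ = {Adjuster, ClaimID, CoverageType, Premium, Region, VIN}, which is every attribute, so {Adjuster, ClaimID, Premium} is a candidate key.
These are minimal and exhaustive — every other superkey contains one of them.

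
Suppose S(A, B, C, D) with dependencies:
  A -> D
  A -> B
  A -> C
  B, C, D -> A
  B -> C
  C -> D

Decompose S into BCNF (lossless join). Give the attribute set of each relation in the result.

Candidate keys of the original relation: {A}, {B}.
In {A, B, C, D}, {C} is not a superkey ({C}⁺ restricted to this set is {C, D}), so split on C -> D into {C, D} and {A, B, C}.
{C, D} has no BCNF violation.
{A, B, C} has no BCNF violation.

{A, B, C}; {C, D}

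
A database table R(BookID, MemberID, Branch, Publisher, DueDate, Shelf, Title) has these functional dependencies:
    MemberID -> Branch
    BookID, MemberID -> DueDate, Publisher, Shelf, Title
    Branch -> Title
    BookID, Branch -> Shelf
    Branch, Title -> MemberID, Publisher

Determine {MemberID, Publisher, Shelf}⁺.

{Branch, MemberID, Publisher, Shelf, Title}

Start with {MemberID, Publisher, Shelf}.
MemberID -> Branch applies; add {Branch} → now {Branch, MemberID, Publisher, Shelf}.
Branch -> Title applies; add {Title} → now {Branch, MemberID, Publisher, Shelf, Title}.
No further FD applies.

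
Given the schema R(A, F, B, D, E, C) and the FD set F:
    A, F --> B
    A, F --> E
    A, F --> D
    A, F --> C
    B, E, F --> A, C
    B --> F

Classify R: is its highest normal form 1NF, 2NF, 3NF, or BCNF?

3NF

Candidate keys: {A, B}, {A, F}, {B, E}. Prime attributes: {A, B, E, F}.
B --> F breaks BCNF: {B}⁺ = {B, F}, so {B} is not a superkey.
But every attribute on its right side ({F}) is prime, and the same holds for every other non-superkey FD, so 3NF still holds.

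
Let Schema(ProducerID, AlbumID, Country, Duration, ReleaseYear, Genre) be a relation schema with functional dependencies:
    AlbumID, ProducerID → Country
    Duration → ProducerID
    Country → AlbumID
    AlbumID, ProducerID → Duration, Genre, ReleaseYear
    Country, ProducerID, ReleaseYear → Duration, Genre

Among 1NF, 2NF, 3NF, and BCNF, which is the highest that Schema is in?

Candidate keys: {AlbumID, Duration}, {AlbumID, ProducerID}, {Country, Duration}, {Country, ProducerID}. Prime attributes: {AlbumID, Country, Duration, ProducerID}.
For Duration → ProducerID we have {Duration}⁺ = {Duration, ProducerID}; {Duration} is not a superkey, so BCNF fails.
Its right-hand attributes {ProducerID} are all prime, as are those of every other non-superkey FD — the relation is in 3NF.

3NF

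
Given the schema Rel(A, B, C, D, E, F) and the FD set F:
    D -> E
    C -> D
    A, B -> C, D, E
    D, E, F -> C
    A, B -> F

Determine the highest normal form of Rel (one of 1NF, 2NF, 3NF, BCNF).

Candidate key: {A, B}. Prime attributes: {A, B}.
For D -> E we have {D}⁺ = {D, E}; {D} is not a superkey, so BCNF fails.
Because {E} is non-prime and the left side of D -> E is not a superkey, the relation is not in 3NF.
No non-prime attribute depends on a proper subset of any candidate key, so 2NF holds.

2NF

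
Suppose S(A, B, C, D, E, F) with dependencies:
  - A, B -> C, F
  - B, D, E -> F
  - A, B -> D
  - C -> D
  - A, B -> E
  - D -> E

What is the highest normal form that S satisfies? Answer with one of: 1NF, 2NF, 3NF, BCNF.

2NF

Candidate key: {A, B}. Prime attributes: {A, B}.
B, D, E -> F breaks BCNF: {B, D, E}⁺ = {B, D, E, F}, so {B, D, E} is not a superkey.
Because {F} is non-prime and the left side of B, D, E -> F is not a superkey, the relation is not in 3NF.
No proper subset of a key has a non-prime attribute in its closure, so there is no partial dependency; 2NF holds.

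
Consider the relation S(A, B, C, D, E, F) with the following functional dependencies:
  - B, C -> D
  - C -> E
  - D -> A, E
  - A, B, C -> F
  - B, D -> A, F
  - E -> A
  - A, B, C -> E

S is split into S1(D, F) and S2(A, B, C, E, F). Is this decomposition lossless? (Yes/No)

The shared attributes are {F} and {F}⁺ = {F}.
S1 ⊄ {F} and S2 ⊄ {F}, so the split is lossy.

No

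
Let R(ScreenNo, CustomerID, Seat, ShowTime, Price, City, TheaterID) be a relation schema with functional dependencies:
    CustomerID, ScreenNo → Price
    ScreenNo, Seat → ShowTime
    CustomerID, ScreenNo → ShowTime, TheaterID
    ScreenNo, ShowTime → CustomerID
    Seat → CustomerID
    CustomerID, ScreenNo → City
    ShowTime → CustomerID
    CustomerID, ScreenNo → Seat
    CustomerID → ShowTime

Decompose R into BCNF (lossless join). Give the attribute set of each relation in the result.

Candidate keys of the original relation: {CustomerID, ScreenNo}, {ScreenNo, Seat}, {ScreenNo, ShowTime}.
{City, CustomerID, Price, ScreenNo, Seat, ShowTime, TheaterID}: {Seat} determines {CustomerID, Seat, ShowTime} here but is not a superkey — split on Seat → CustomerID, ShowTime, giving {CustomerID, Seat, ShowTime} and {City, Price, ScreenNo, Seat, TheaterID}.
{CustomerID, Seat, ShowTime}: {ShowTime} determines {CustomerID, ShowTime} here but is not a superkey — split on ShowTime → CustomerID, giving {CustomerID, ShowTime} and {Seat, ShowTime}.
{CustomerID, ShowTime}: every determinant is a superkey — BCNF.
{Seat, ShowTime}: every determinant is a superkey — BCNF.
{City, Price, ScreenNo, Seat, TheaterID}: every determinant is a superkey — BCNF.

{City, Price, ScreenNo, Seat, TheaterID}; {CustomerID, ShowTime}; {Seat, ShowTime}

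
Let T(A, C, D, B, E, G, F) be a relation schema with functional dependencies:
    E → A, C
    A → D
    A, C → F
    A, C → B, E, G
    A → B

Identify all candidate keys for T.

{E}⁺ = {A, B, C, D, E, F, G}, which is every attribute, so {E} is a candidate key.
{A, C}⁺ = {A, B, C, D, E, F, G}, which is every attribute, so {A, C} is a candidate key.
These are minimal and exhaustive — every other superkey contains one of them.

{A, C}, {E}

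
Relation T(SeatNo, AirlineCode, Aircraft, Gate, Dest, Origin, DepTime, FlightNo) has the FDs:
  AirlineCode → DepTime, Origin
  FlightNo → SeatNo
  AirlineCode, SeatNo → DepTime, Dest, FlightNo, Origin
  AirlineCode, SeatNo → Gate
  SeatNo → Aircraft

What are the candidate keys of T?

{AirlineCode, FlightNo}, {AirlineCode, SeatNo}

No FD produces {AirlineCode}, so it must be in every candidate key.
{AirlineCode, FlightNo}⁺ = {Aircraft, AirlineCode, DepTime, Dest, FlightNo, Gate, Origin, SeatNo} — all of the relation — so {AirlineCode, FlightNo} is a candidate key.
{AirlineCode, SeatNo}⁺ = {Aircraft, AirlineCode, DepTime, Dest, FlightNo, Gate, Origin, SeatNo} — all of the relation — so {AirlineCode, SeatNo} is a candidate key.
These are minimal and exhaustive — every other superkey contains one of them.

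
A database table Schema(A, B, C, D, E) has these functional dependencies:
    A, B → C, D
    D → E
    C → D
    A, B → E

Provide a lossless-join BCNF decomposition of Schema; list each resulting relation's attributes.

Candidate key of the original relation: {A, B}.
{A, B, C, D, E}: {D} determines {D, E} here but is not a superkey — split on D → E, giving {D, E} and {A, B, C, D}.
{D, E}: every determinant is a superkey — BCNF.
{A, B, C, D}: {C} determines {C, D} here but is not a superkey — split on C → D, giving {C, D} and {A, B, C}.
{C, D}: every determinant is a superkey — BCNF.
{A, B, C}: every determinant is a superkey — BCNF.

{A, B, C}; {C, D}; {D, E}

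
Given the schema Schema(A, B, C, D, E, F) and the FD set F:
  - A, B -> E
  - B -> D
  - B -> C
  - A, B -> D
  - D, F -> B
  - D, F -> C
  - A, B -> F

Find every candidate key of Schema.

No FD produces {A}, so it must be in every candidate key.
Closure of {A, B} is {A, B, C, D, E, F}, the whole schema; {A, B} is a candidate key.
Closure of {A, D, F} is {A, B, C, D, E, F}, the whole schema; {A, D, F} is a candidate key.
These are minimal and exhaustive — every other superkey contains one of them.

{A, B}, {A, D, F}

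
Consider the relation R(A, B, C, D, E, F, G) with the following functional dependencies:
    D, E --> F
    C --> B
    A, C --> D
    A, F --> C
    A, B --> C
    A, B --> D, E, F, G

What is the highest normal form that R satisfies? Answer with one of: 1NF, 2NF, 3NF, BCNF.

Candidate keys: {A, B}, {A, C}, {A, D, E}, {A, F}. Prime attributes: {A, B, C, D, E, F}.
For D, E --> F we have {D, E}⁺ = {D, E, F}; {D, E} is not a superkey, so BCNF fails.
But every attribute on its right side ({F}) is prime, and the same holds for every other non-superkey FD, so 3NF still holds.

3NF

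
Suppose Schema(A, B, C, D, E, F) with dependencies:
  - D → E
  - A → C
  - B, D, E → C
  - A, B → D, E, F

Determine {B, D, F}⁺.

{B, C, D, E, F}

Start with {B, D, F}.
D → E applies; add {E} → now {B, D, E, F}.
B, D, E → C applies; add {C} → now {B, C, D, E, F}.
No further FD applies.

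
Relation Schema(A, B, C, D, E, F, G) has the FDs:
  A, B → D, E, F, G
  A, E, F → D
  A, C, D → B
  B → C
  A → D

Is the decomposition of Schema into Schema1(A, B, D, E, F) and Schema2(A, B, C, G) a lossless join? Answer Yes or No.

Yes

Common attributes: {A, B}; their closure is {A, B, C, D, E, F, G}.
Since Schema1 ⊆ {A, B, C, D, E, F, G}, the intersection is a superkey of Schema1; the decomposition is lossless.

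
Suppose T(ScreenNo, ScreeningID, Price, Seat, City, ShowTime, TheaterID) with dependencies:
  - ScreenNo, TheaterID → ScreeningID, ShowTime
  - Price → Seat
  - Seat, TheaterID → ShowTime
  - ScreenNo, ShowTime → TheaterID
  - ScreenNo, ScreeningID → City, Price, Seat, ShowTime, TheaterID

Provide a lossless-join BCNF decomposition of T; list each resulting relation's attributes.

Candidate keys of the original relation: {ScreenNo, ScreeningID}, {ScreenNo, ShowTime}, {ScreenNo, TheaterID}.
Within {City, Price, ScreenNo, ScreeningID, Seat, ShowTime, TheaterID}: {Price}⁺ ∩ {City, Price, ScreenNo, ScreeningID, Seat, ShowTime, TheaterID} = {Price, Seat}, not the whole set, so Price → Seat violates BCNF; decompose into {Price, Seat} and {City, Price, ScreenNo, ScreeningID, ShowTime, TheaterID}.
{Price, Seat} has no BCNF violation.
Within {City, Price, ScreenNo, ScreeningID, ShowTime, TheaterID}: {Price, TheaterID}⁺ ∩ {City, Price, ScreenNo, ScreeningID, ShowTime, TheaterID} = {Price, ShowTime, TheaterID}, not the whole set, so Price, TheaterID → ShowTime violates BCNF; decompose into {Price, ShowTime, TheaterID} and {City, Price, ScreenNo, ScreeningID, TheaterID}.
{Price, ShowTime, TheaterID} has no BCNF violation.
{City, Price, ScreenNo, ScreeningID, TheaterID} has no BCNF violation.

{City, Price, ScreenNo, ScreeningID, TheaterID}; {Price, Seat}; {Price, ShowTime, TheaterID}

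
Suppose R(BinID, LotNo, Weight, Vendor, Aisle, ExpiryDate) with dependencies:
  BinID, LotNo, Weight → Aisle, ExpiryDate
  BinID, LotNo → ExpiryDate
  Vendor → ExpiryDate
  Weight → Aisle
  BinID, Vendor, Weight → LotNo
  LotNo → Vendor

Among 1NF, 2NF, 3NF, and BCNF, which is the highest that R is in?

Candidate keys: {BinID, LotNo, Weight}, {BinID, Vendor, Weight}. Prime attributes: {BinID, LotNo, Vendor, Weight}.
BinID, LotNo → ExpiryDate breaks BCNF: {BinID, LotNo}⁺ = {BinID, ExpiryDate, LotNo, Vendor}, so {BinID, LotNo} is not a superkey.
BinID, LotNo → ExpiryDate has non-prime {ExpiryDate} on the right and a non-superkey on the left, so 3NF fails.
Since {LotNo} ⊂ {BinID, LotNo, Weight} and {LotNo}⁺ ⊇ {ExpiryDate} with {ExpiryDate} non-prime, there is a partial dependency; 2NF fails.

1NF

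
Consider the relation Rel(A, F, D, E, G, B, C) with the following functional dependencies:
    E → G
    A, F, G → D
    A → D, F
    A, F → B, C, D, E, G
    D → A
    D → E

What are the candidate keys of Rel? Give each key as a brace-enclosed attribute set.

Closure of {A} is {A, B, C, D, E, F, G}, the whole schema; {A} is a candidate key.
Closure of {D} is {A, B, C, D, E, F, G}, the whole schema; {D} is a candidate key.
These are minimal and exhaustive — every other superkey contains one of them.

{A}, {D}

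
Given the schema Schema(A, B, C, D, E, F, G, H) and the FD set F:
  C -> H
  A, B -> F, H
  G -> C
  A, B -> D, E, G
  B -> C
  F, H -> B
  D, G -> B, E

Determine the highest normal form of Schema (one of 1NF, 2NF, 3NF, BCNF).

Candidate keys: {A, B}, {A, C, F}, {A, D, G}, {A, F, G}, {A, F, H}. Prime attributes: {A, B, C, D, F, G, H}.
C -> H: {C}⁺ = {C, H}, which is not all of the attributes, so the left side is not a superkey — BCNF is violated.
Because {E} is non-prime and the left side of D, G -> B, E is not a superkey, the relation is not in 3NF.
Since {D, G} ⊂ {A, D, G} and {D, G}⁺ ⊇ {E} with {E} non-prime, there is a partial dependency; 2NF fails.

1NF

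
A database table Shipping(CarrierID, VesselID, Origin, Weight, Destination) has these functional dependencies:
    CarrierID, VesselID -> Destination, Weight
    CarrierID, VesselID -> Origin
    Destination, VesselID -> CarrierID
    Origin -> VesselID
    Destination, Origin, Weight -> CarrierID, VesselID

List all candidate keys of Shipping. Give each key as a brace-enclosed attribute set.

{CarrierID, Origin} is a candidate key since {CarrierID, Origin}⁺ = {CarrierID, Destination, Origin, VesselID, Weight} covers every attribute.
{CarrierID, VesselID} is a candidate key since {CarrierID, VesselID}⁺ = {CarrierID, Destination, Origin, VesselID, Weight} covers every attribute.
{Destination, Origin} is a candidate key since {Destination, Origin}⁺ = {CarrierID, Destination, Origin, VesselID, Weight} covers every attribute.
{Destination, VesselID} is a candidate key since {Destination, VesselID}⁺ = {CarrierID, Destination, Origin, VesselID, Weight} covers every attribute.
These are minimal and exhaustive — every other superkey contains one of them.

{CarrierID, Origin}, {CarrierID, VesselID}, {Destination, Origin}, {Destination, VesselID}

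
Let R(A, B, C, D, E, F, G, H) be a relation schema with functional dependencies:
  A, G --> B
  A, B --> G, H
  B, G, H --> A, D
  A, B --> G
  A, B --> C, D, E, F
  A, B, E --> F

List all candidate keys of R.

{A, B}, {A, G}, {B, G, H}

Closure of {A, B} is {A, B, C, D, E, F, G, H}, the whole schema; {A, B} is a candidate key.
Closure of {A, G} is {A, B, C, D, E, F, G, H}, the whole schema; {A, G} is a candidate key.
Closure of {B, G, H} is {A, B, C, D, E, F, G, H}, the whole schema; {B, G, H} is a candidate key.
These are minimal and exhaustive — every other superkey contains one of them.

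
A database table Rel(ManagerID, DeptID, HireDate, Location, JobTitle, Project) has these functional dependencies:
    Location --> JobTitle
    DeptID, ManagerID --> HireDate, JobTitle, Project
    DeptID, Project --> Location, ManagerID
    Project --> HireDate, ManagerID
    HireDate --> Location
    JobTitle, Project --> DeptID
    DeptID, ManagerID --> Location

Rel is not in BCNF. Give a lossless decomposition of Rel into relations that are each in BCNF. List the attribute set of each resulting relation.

{DeptID, HireDate, ManagerID, Project}; {HireDate, Location}; {JobTitle, Location}

Candidate keys of the original relation: {DeptID, ManagerID}, {Project}.
Within {DeptID, HireDate, JobTitle, Location, ManagerID, Project}: {Location}⁺ ∩ {DeptID, HireDate, JobTitle, Location, ManagerID, Project} = {JobTitle, Location}, not the whole set, so Location --> JobTitle violates BCNF; decompose into {JobTitle, Location} and {DeptID, HireDate, Location, ManagerID, Project}.
{JobTitle, Location} is in BCNF.
Within {DeptID, HireDate, Location, ManagerID, Project}: {HireDate}⁺ ∩ {DeptID, HireDate, Location, ManagerID, Project} = {HireDate, Location}, not the whole set, so HireDate --> Location violates BCNF; decompose into {HireDate, Location} and {DeptID, HireDate, ManagerID, Project}.
{HireDate, Location} is in BCNF.
{DeptID, HireDate, ManagerID, Project} is in BCNF.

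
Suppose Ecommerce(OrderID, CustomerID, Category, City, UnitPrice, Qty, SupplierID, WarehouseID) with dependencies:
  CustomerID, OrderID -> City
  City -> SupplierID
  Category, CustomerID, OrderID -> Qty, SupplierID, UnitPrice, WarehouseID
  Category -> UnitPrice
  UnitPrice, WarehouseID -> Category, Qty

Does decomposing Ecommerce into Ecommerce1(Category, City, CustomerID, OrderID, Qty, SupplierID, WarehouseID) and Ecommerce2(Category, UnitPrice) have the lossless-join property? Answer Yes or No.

Ecommerce1 ∩ Ecommerce2 = {Category}; its closure under F is {Category, UnitPrice}.
This includes all of Ecommerce2, so the common attributes are a superkey of Ecommerce2 — the join is lossless.

Yes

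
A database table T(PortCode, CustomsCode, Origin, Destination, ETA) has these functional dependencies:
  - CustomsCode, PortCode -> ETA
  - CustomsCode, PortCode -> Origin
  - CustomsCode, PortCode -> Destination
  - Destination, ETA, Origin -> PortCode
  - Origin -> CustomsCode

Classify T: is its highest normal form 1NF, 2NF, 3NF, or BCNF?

Candidate keys: {CustomsCode, PortCode}, {Destination, ETA, Origin}, {Origin, PortCode}. Prime attributes: {CustomsCode, Destination, ETA, Origin, PortCode}.
Origin -> CustomsCode breaks BCNF: {Origin}⁺ = {CustomsCode, Origin}, so {Origin} is not a superkey.
Its right-hand attributes {CustomsCode} are all prime, as are those of every other non-superkey FD — the relation is in 3NF.

3NF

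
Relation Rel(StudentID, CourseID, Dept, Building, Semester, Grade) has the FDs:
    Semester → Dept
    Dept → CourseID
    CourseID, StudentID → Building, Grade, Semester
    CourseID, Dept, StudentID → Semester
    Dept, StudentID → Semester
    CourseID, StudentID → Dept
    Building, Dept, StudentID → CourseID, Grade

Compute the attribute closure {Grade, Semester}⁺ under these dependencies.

Start with {Grade, Semester}.
Semester → Dept applies; add {Dept} → now {Dept, Grade, Semester}.
Dept → CourseID applies; add {CourseID} → now {CourseID, Dept, Grade, Semester}.
No further FD applies.

{CourseID, Dept, Grade, Semester}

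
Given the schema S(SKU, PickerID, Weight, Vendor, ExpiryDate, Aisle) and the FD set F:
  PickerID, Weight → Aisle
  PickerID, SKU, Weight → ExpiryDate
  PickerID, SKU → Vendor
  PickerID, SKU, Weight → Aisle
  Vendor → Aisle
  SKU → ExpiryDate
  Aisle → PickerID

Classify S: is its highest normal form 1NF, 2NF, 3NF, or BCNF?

Candidate keys: {Aisle, SKU, Weight}, {PickerID, SKU, Weight}, {SKU, Vendor, Weight}. Prime attributes: {Aisle, PickerID, SKU, Vendor, Weight}.
PickerID, Weight → Aisle breaks BCNF: {PickerID, Weight}⁺ = {Aisle, PickerID, Weight}, so {PickerID, Weight} is not a superkey.
Because {ExpiryDate} is non-prime and the left side of SKU → ExpiryDate is not a superkey, the relation is not in 3NF.
The proper key subset {SKU} of {Aisle, SKU, Weight} determines non-prime {ExpiryDate}, so the relation is not even in 2NF.

1NF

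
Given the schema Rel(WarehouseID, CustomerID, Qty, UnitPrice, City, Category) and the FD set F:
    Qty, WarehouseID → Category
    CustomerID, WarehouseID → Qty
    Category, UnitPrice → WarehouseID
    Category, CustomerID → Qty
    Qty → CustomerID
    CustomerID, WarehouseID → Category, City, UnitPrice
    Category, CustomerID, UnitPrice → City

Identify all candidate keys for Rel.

{Category, CustomerID, UnitPrice}, {Category, Qty, UnitPrice}, {CustomerID, WarehouseID}, {Qty, WarehouseID}

Closure of {CustomerID, WarehouseID} is {Category, City, CustomerID, Qty, UnitPrice, WarehouseID}, the whole schema; {CustomerID, WarehouseID} is a candidate key.
Closure of {Qty, WarehouseID} is {Category, City, CustomerID, Qty, UnitPrice, WarehouseID}, the whole schema; {Qty, WarehouseID} is a candidate key.
Closure of {Category, CustomerID, UnitPrice} is {Category, City, CustomerID, Qty, UnitPrice, WarehouseID}, the whole schema; {Category, CustomerID, UnitPrice} is a candidate key.
Closure of {Category, Qty, UnitPrice} is {Category, City, CustomerID, Qty, UnitPrice, WarehouseID}, the whole schema; {Category, Qty, UnitPrice} is a candidate key.
These are minimal and exhaustive — every other superkey contains one of them.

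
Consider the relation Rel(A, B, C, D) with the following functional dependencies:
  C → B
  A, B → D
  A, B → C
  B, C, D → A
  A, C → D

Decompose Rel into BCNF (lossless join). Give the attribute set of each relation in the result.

{A, C, D}; {B, C}

Candidate keys of the original relation: {A, B}, {A, C}, {C, D}.
{A, B, C, D}: {C} determines {B, C} here but is not a superkey — split on C → B, giving {B, C} and {A, C, D}.
{B, C} is in BCNF.
{A, C, D} is in BCNF.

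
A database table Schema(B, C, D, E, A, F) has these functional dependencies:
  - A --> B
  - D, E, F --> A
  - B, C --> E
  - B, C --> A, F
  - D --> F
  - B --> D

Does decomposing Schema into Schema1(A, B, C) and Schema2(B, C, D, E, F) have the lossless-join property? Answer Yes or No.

Yes

Common attributes: {B, C}; their closure is {A, B, C, D, E, F}.
Since Schema1 ⊆ {A, B, C, D, E, F}, the intersection is a superkey of Schema1; the decomposition is lossless.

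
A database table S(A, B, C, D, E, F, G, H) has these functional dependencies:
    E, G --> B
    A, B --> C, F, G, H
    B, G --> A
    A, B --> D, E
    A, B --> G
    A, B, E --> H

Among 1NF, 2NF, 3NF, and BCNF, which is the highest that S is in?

Candidate keys: {A, B}, {B, G}, {E, G}. Prime attributes: {A, B, E, G}.
Each dependency's left side is a superkey — BCNF holds.

BCNF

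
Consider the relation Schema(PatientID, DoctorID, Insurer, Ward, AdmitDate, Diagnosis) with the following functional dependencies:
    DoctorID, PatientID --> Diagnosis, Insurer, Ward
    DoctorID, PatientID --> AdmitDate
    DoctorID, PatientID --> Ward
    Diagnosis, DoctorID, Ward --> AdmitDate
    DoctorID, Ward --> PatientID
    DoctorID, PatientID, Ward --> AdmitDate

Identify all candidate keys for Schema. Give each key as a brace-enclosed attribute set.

{DoctorID, PatientID}, {DoctorID, Ward}

No FD produces {DoctorID}, so it must be in every candidate key.
{DoctorID, PatientID}⁺ = {AdmitDate, Diagnosis, DoctorID, Insurer, PatientID, Ward} — all of the relation — so {DoctorID, PatientID} is a candidate key.
{DoctorID, Ward}⁺ = {AdmitDate, Diagnosis, DoctorID, Insurer, PatientID, Ward} — all of the relation — so {DoctorID, Ward} is a candidate key.
No proper subset of any of these is a key, and no other minimal superkey exists.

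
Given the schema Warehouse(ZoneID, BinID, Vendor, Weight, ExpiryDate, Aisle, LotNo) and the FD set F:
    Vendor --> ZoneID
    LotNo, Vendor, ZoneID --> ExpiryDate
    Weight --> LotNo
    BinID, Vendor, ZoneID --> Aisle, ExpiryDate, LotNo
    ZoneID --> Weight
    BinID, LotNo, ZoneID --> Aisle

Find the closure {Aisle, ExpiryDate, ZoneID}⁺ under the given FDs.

Start with {Aisle, ExpiryDate, ZoneID}.
ZoneID --> Weight applies; add {Weight} → now {Aisle, ExpiryDate, Weight, ZoneID}.
Weight --> LotNo applies; add {LotNo} → now {Aisle, ExpiryDate, LotNo, Weight, ZoneID}.
No further FD applies.

{Aisle, ExpiryDate, LotNo, Weight, ZoneID}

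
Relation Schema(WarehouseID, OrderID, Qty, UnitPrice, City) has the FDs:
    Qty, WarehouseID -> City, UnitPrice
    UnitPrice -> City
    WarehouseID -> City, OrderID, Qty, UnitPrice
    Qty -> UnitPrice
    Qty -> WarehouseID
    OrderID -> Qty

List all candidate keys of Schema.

{OrderID}⁺ = {City, OrderID, Qty, UnitPrice, WarehouseID}, which is every attribute, so {OrderID} is a candidate key.
{Qty}⁺ = {City, OrderID, Qty, UnitPrice, WarehouseID}, which is every attribute, so {Qty} is a candidate key.
{WarehouseID}⁺ = {City, OrderID, Qty, UnitPrice, WarehouseID}, which is every attribute, so {WarehouseID} is a candidate key.
No proper subset of any of these is a key, and no other minimal superkey exists.

{OrderID}, {Qty}, {WarehouseID}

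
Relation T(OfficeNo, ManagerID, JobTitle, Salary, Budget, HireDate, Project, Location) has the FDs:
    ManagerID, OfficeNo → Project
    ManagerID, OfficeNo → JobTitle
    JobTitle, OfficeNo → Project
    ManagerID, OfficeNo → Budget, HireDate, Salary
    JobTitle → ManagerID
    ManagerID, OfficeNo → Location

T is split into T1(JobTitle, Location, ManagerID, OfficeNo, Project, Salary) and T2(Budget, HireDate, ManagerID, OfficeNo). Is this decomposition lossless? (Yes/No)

Yes

The shared attributes are {ManagerID, OfficeNo} and {ManagerID, OfficeNo}⁺ = {Budget, HireDate, JobTitle, Location, ManagerID, OfficeNo, Project, Salary}.
Since T1 ⊆ {Budget, HireDate, JobTitle, Location, ManagerID, OfficeNo, Project, Salary}, the intersection is a superkey of T1; the decomposition is lossless.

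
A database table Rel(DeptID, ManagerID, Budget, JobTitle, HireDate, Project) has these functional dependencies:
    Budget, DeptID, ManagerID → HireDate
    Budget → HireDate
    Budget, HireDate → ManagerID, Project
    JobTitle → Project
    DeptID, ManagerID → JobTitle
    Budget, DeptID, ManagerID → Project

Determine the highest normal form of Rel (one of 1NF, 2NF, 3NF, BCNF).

Candidate key: {Budget, DeptID}. Prime attributes: {Budget, DeptID}.
Budget → HireDate: {Budget}⁺ = {Budget, HireDate, ManagerID, Project}, which is not all of the attributes, so the left side is not a superkey — BCNF is violated.
Budget → HireDate has non-prime {HireDate} on the right and a non-superkey on the left, so 3NF fails.
The proper key subset {Budget} of {Budget, DeptID} determines non-prime {HireDate, ManagerID, Project}, so the relation is not even in 2NF.

1NF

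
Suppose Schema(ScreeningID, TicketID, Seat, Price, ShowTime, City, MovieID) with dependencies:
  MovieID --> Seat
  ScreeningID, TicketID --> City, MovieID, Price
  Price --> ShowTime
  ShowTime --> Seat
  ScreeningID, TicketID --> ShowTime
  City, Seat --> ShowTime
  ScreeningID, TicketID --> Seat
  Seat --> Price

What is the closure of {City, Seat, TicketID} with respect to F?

Start with {City, Seat, TicketID}.
City, Seat --> ShowTime applies; add {ShowTime} → now {City, Seat, ShowTime, TicketID}.
Seat --> Price applies; add {Price} → now {City, Price, Seat, ShowTime, TicketID}.
No further FD applies.

{City, Price, Seat, ShowTime, TicketID}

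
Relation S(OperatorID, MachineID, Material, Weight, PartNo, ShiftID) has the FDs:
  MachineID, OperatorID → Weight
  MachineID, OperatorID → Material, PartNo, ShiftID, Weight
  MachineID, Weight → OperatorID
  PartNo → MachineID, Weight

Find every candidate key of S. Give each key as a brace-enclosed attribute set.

{MachineID, OperatorID}, {MachineID, Weight}, {PartNo}

Closure of {PartNo} is {MachineID, Material, OperatorID, PartNo, ShiftID, Weight}, the whole schema; {PartNo} is a candidate key.
Closure of {MachineID, OperatorID} is {MachineID, Material, OperatorID, PartNo, ShiftID, Weight}, the whole schema; {MachineID, OperatorID} is a candidate key.
Closure of {MachineID, Weight} is {MachineID, Material, OperatorID, PartNo, ShiftID, Weight}, the whole schema; {MachineID, Weight} is a candidate key.
These are minimal and exhaustive — every other superkey contains one of them.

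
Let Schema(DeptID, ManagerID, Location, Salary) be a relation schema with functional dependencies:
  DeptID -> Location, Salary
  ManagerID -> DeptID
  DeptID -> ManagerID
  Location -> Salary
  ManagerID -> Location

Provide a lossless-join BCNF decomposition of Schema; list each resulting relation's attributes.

Candidate keys of the original relation: {DeptID}, {ManagerID}.
Within {DeptID, Location, ManagerID, Salary}: {Location}⁺ ∩ {DeptID, Location, ManagerID, Salary} = {Location, Salary}, not the whole set, so Location -> Salary violates BCNF; decompose into {Location, Salary} and {DeptID, Location, ManagerID}.
{Location, Salary} is in BCNF.
{DeptID, Location, ManagerID} is in BCNF.

{DeptID, Location, ManagerID}; {Location, Salary}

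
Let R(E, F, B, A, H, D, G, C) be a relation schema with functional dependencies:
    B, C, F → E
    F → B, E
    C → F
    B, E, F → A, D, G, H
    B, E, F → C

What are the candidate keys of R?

{C}, {F}

Closure of {C} is {A, B, C, D, E, F, G, H}, the whole schema; {C} is a candidate key.
Closure of {F} is {A, B, C, D, E, F, G, H}, the whole schema; {F} is a candidate key.
No proper subset of any of these is a key, and no other minimal superkey exists.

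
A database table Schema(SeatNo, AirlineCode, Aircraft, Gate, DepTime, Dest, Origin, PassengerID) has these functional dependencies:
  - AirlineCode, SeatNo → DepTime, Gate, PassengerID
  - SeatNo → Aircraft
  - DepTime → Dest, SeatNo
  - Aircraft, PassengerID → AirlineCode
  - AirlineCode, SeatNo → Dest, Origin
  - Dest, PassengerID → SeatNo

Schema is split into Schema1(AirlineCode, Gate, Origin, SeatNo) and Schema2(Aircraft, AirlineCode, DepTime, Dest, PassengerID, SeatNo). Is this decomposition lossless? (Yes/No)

Yes

Common attributes: {AirlineCode, SeatNo}; their closure is {Aircraft, AirlineCode, DepTime, Dest, Gate, Origin, PassengerID, SeatNo}.
Since Schema1 ⊆ {Aircraft, AirlineCode, DepTime, Dest, Gate, Origin, PassengerID, SeatNo}, the intersection is a superkey of Schema1; the decomposition is lossless.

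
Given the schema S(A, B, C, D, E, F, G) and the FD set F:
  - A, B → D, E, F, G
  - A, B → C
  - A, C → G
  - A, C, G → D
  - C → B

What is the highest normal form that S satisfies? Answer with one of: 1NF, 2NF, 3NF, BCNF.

3NF

Candidate keys: {A, B}, {A, C}. Prime attributes: {A, B, C}.
C → B breaks BCNF: {C}⁺ = {B, C}, so {C} is not a superkey.
Its right-hand attributes {B} are all prime, as are those of every other non-superkey FD — the relation is in 3NF.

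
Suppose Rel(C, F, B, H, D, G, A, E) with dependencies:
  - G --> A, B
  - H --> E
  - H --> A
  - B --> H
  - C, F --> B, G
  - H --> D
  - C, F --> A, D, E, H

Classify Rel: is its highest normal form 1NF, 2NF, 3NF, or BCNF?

2NF

Candidate key: {C, F}. Prime attributes: {C, F}.
For G --> A, B we have {G}⁺ = {A, B, D, E, G, H}; {G} is not a superkey, so BCNF fails.
G --> A, B determines the non-prime attributes {A, B} from a non-superkey — 3NF is violated.
Checking every proper subset of each key, none determines a non-prime attribute — 2NF is satisfied.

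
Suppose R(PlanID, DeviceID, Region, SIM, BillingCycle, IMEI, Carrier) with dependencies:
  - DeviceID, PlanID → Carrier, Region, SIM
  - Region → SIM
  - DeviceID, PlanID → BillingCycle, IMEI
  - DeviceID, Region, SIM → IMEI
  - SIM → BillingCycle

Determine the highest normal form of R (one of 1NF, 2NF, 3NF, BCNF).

2NF

Candidate key: {DeviceID, PlanID}. Prime attributes: {DeviceID, PlanID}.
Region → SIM breaks BCNF: {Region}⁺ = {BillingCycle, Region, SIM}, so {Region} is not a superkey.
Region → SIM determines the non-prime attribute {SIM} from a non-superkey — 3NF is violated.
No non-prime attribute depends on a proper subset of any candidate key, so 2NF holds.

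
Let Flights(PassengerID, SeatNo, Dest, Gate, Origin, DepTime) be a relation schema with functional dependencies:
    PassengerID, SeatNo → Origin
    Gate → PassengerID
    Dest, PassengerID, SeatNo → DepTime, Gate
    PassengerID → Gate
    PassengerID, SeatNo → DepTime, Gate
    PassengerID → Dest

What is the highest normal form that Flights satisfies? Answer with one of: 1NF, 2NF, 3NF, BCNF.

Candidate keys: {Gate, SeatNo}, {PassengerID, SeatNo}. Prime attributes: {Gate, PassengerID, SeatNo}.
Gate → PassengerID: {Gate}⁺ = {Dest, Gate, PassengerID}, which is not all of the attributes, so the left side is not a superkey — BCNF is violated.
PassengerID → Dest determines the non-prime attribute {Dest} from a non-superkey — 3NF is violated.
Since {Gate} ⊂ {Gate, SeatNo} and {Gate}⁺ ⊇ {Dest} with {Dest} non-prime, there is a partial dependency; 2NF fails.

1NF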